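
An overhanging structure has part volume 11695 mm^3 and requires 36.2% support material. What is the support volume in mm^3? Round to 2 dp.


V_support = 11695 * 0.362 = 4233.59 mm^3


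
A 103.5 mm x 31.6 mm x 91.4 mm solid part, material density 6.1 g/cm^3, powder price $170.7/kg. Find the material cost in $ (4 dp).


V = 103.5 * 31.6 * 91.4 = 298932.84 mm^3 = 298.93284 cm^3
Mass = 298.93284 * 6.1 / 1000 = 1.82349032 kg
Cost = 1.82349032 * 170.7 = 311.2698 $


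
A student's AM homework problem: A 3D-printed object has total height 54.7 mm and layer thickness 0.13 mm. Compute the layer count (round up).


Layers = ceil(54.7/0.13) = 421


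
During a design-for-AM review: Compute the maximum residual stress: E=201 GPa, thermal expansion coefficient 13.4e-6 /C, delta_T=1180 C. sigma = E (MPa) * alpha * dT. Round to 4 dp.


sigma = 201*1000 * 13.4e-6 * 1180 = 3178.212 MPa


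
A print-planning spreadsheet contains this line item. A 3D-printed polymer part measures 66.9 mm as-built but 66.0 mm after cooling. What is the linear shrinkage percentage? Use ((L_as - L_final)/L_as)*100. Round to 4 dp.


Shrinkage = ((66.9-66.0)/66.9)*100 = 1.3453 %


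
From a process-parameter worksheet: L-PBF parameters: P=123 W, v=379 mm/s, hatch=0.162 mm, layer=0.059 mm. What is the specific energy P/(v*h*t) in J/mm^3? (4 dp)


Build rate = 379 * 0.162 * 0.059 = 3.622482 mm^3/s
SE = 123 / 3.622482 = 33.9546 J/mm^3


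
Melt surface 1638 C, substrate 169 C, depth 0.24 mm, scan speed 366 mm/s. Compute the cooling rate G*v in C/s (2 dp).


G = (1638-169)/0.24 = 6120.83333333 C/mm
CR = 6120.83333333 * 366 = 2240225.0 C/s


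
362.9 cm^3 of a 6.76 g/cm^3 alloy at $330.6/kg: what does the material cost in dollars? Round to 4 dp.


Mass = 362.9*6.76/1000 = 2.453204 kg
Cost = 2.453204 * 330.6 = 811.0292 $


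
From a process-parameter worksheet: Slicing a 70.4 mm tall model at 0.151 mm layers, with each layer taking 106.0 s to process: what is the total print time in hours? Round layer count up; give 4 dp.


Layers = ceil(70.4/0.151) = 467
t = 467 * 106.0 / 3600 = 13.7506 hrs


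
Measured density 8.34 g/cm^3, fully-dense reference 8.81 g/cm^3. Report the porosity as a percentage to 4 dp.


Porosity = (1-8.34/8.81)*100 = 5.3348 %


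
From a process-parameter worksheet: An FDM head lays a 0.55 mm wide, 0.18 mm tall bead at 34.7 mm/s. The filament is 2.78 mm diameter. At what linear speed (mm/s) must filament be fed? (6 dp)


Q = 0.55 * 0.18 * 34.7 = 3.4353 mm^3/s
A_fil = pi*(2.78/2)^2 = 6.06987117 mm^2
v_feed = 3.4353 / 6.06987117 = 0.565959 mm/s


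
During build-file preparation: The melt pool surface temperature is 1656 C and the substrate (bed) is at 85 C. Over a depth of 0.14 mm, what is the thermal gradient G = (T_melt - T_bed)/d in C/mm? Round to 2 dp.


G = (1656-85)/0.14 = 11221.43 C/mm


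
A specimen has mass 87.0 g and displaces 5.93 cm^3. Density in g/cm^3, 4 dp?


rho = 87.0 / 5.93 = 14.6712 g/cm^3


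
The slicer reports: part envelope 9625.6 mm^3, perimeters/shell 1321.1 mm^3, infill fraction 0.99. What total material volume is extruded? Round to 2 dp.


V_infill = (9625.6 - 1321.1) * 0.99 = 8221.46
V_total = 1321.1 + 8221.46 = 9542.56 mm^3


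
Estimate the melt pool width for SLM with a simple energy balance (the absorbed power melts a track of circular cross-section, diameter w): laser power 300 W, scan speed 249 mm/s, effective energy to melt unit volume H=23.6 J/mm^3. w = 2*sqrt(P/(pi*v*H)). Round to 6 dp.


w = 2*sqrt(300/(pi*249*23.6)) = 0.254953 mm


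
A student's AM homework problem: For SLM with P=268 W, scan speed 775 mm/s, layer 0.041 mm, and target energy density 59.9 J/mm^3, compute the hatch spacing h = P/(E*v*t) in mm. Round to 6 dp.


h = 268 / (59.9*775*0.041) = 0.140806 mm


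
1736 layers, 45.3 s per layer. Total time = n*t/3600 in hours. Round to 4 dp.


t = 1736 * 45.3 / 3600 = 21.8447 hrs


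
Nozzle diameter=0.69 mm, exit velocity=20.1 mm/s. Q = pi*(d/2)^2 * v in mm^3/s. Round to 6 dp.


A = pi*(0.69/2)^2 = 0.37392807 mm^2
Q = 0.37392807 * 20.1 = 7.515954 mm^3/s


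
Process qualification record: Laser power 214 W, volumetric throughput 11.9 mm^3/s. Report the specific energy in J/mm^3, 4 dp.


SE = 214 / 11.9 = 17.9832 J/mm^3


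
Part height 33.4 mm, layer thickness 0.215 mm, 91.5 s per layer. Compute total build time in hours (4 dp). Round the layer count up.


Layers = ceil(33.4/0.215) = 156
t = 156 * 91.5 / 3600 = 3.965 hrs


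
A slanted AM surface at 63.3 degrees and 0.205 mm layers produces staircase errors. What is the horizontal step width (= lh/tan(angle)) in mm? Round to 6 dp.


step = 0.205 / tan(63.3) = 0.103104 mm


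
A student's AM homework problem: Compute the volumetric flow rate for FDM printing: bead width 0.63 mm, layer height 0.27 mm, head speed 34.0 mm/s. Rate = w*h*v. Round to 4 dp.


Rate = 0.63 * 0.27 * 34.0 = 5.7834 mm^3/s


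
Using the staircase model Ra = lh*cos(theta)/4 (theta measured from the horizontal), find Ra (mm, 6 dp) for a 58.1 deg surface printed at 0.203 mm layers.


Ra = 0.203 * cos(58.1) / 4 = 0.026818 mm


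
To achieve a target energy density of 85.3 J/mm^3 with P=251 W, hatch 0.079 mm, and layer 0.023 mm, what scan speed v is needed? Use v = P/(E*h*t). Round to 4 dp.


v = 251 / (85.3*0.079*0.023) = 1619.4583 mm/s


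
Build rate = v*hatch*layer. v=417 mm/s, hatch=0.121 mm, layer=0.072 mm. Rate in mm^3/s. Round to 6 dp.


Rate = 417 * 0.121 * 0.072 = 3.632904 mm^3/s


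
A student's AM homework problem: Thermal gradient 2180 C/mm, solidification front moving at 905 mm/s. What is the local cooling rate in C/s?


CR = 2180 * 905 = 1972900 C/s


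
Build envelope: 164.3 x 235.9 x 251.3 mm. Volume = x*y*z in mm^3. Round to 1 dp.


V = 164.3 * 235.9 * 251.3 = 9739978.4 mm^3


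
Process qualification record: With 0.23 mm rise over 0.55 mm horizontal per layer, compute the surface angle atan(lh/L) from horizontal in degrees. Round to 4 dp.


angle = atan(0.23/0.55) = 22.6938 degrees


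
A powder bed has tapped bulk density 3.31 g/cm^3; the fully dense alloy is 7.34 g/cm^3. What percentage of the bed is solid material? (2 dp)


Packing = (3.31/7.34)*100 = 45.1 %


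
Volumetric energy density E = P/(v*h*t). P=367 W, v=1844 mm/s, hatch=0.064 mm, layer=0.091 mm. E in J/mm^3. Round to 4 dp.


E = 367 / (1844*0.064*0.091) = 34.1731 J/mm^3


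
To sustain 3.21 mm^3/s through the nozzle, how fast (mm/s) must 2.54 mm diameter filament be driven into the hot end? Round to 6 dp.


A = pi*(2.54/2)^2 = 5.067075
v = 3.21 / 5.067075 = 0.633502 mm/s


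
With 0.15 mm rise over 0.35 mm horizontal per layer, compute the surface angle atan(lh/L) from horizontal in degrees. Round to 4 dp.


angle = atan(0.15/0.35) = 23.1986 degrees


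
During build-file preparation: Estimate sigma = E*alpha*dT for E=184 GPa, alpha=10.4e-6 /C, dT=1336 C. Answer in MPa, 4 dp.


sigma = 184*1000 * 10.4e-6 * 1336 = 2556.5696 MPa


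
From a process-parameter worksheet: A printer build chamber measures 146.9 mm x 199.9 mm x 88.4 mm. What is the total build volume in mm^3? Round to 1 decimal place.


V = 146.9 * 199.9 * 88.4 = 2595893.4 mm^3


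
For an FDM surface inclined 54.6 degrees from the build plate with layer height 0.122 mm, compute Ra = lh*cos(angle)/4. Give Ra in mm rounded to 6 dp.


Ra = 0.122 * cos(54.6) / 4 = 0.017668 mm


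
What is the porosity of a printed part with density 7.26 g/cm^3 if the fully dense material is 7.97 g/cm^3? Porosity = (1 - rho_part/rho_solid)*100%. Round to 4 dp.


Porosity = (1-7.26/7.97)*100 = 8.9084 %


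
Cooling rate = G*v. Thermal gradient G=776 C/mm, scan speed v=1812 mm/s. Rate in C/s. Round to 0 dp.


CR = 776 * 1812 = 1406112 C/s


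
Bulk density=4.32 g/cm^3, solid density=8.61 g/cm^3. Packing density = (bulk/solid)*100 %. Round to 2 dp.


Packing = (4.32/8.61)*100 = 50.17 %


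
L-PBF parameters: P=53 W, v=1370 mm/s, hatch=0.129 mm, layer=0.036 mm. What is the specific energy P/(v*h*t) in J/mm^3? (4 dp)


Build rate = 1370 * 0.129 * 0.036 = 6.36228 mm^3/s
SE = 53 / 6.36228 = 8.3303 J/mm^3


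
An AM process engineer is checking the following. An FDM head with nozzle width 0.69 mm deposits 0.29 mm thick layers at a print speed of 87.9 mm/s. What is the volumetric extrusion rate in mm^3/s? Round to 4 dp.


Rate = 0.69 * 0.29 * 87.9 = 17.5888 mm^3/s


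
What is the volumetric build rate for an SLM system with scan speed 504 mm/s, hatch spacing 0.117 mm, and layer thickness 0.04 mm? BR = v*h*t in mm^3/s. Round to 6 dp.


Rate = 504 * 0.117 * 0.04 = 2.35872 mm^3/s


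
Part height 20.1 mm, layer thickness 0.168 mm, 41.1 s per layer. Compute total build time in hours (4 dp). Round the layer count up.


Layers = ceil(20.1/0.168) = 120
t = 120 * 41.1 / 3600 = 1.37 hrs


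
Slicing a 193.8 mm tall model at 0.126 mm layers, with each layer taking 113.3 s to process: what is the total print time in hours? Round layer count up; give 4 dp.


Layers = ceil(193.8/0.126) = 1539
t = 1539 * 113.3 / 3600 = 48.4358 hrs


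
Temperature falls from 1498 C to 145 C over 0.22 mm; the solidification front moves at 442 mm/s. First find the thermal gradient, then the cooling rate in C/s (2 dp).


G = (1498-145)/0.22 = 6150.0 C/mm
CR = 6150.0 * 442 = 2718300.0 C/s


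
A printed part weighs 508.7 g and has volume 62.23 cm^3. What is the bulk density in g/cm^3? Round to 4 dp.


rho = 508.7 / 62.23 = 8.1745 g/cm^3


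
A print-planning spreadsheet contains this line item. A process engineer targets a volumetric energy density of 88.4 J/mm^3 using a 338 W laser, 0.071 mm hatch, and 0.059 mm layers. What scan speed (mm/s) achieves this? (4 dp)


v = 338 / (88.4*0.071*0.059) = 912.7547 mm/s


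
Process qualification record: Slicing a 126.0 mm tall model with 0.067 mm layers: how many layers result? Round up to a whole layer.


Layers = ceil(126.0/0.067) = 1881


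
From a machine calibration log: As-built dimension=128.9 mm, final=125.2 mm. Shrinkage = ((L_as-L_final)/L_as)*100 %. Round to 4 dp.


Shrinkage = ((128.9-125.2)/128.9)*100 = 2.8704 %


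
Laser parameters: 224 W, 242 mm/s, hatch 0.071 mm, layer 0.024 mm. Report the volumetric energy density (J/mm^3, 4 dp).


E = 224 / (242*0.071*0.024) = 543.2041 J/mm^3


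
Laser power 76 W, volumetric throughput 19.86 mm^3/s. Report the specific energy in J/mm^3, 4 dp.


SE = 76 / 19.86 = 3.8268 J/mm^3


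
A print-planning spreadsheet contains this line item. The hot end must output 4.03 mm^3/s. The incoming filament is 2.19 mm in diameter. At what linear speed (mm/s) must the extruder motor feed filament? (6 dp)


A = pi*(2.19/2)^2 = 3.766848
v = 4.03 / 3.766848 = 1.06986 mm/s


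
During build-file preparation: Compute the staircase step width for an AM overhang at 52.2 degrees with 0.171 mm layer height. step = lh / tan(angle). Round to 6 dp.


step = 0.171 / tan(52.2) = 0.132641 mm


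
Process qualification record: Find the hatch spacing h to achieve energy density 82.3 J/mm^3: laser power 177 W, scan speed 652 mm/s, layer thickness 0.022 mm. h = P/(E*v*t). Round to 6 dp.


h = 177 / (82.3*652*0.022) = 0.149935 mm


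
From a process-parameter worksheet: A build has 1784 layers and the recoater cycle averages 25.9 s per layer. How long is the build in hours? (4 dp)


t = 1784 * 25.9 / 3600 = 12.8349 hrs


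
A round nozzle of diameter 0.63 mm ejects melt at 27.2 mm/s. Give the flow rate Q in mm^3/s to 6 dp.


A = pi*(0.63/2)^2 = 0.31172453 mm^2
Q = 0.31172453 * 27.2 = 8.478907 mm^3/s


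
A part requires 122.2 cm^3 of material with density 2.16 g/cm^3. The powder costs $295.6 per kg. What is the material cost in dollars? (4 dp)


Mass = 122.2*2.16/1000 = 0.263952 kg
Cost = 0.263952 * 295.6 = 78.0242 $


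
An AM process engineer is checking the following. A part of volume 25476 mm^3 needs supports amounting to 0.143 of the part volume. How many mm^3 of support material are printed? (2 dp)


V_support = 25476 * 0.143 = 3643.07 mm^3


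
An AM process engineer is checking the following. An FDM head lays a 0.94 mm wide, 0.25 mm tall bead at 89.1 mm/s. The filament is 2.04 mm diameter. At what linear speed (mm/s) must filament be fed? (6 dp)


Q = 0.94 * 0.25 * 89.1 = 20.9385 mm^3/s
A_fil = pi*(2.04/2)^2 = 3.268513 mm^2
v_feed = 20.9385 / 3.268513 = 6.406124 mm/s


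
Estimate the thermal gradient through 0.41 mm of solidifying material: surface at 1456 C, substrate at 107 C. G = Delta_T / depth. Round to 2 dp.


G = (1456-107)/0.41 = 3290.24 C/mm


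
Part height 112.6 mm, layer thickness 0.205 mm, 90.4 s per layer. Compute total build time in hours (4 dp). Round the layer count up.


Layers = ceil(112.6/0.205) = 550
t = 550 * 90.4 / 3600 = 13.8111 hrs


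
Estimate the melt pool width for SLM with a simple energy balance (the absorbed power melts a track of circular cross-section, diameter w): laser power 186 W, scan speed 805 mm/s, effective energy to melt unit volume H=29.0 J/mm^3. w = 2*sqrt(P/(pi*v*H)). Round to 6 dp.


w = 2*sqrt(186/(pi*805*29.0)) = 0.10072 mm


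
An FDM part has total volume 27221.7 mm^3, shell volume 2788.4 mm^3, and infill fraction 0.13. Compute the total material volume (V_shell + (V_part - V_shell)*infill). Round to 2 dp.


V_infill = (27221.7 - 2788.4) * 0.13 = 3176.33
V_total = 2788.4 + 3176.33 = 5964.73 mm^3


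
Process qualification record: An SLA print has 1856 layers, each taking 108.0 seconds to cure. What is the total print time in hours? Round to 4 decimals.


t = 1856 * 108.0 / 3600 = 55.68 hrs


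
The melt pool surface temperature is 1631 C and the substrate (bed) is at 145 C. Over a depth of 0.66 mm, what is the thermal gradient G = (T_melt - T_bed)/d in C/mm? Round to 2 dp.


G = (1631-145)/0.66 = 2251.52 C/mm


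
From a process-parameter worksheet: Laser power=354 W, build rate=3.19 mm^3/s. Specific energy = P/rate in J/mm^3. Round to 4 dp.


SE = 354 / 3.19 = 110.9718 J/mm^3


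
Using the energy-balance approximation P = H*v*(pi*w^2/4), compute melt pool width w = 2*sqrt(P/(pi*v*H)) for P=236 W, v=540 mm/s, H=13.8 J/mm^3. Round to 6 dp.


w = 2*sqrt(236/(pi*540*13.8)) = 0.200805 mm


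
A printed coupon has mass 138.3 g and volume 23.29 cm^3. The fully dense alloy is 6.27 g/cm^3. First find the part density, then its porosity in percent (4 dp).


rho_part = 138.3 / 23.29 = 5.93817089 g/cm^3
Porosity = (1 - 5.93817089/6.27)*100 = 5.2923 %


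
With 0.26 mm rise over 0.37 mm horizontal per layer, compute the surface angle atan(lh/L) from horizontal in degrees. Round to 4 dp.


angle = atan(0.26/0.37) = 35.0958 degrees


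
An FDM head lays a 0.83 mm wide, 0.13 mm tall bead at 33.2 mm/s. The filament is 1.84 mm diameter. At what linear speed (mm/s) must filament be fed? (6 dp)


Q = 0.83 * 0.13 * 33.2 = 3.58228 mm^3/s
A_fil = pi*(1.84/2)^2 = 2.65904402 mm^2
v_feed = 3.58228 / 2.65904402 = 1.347206 mm/s


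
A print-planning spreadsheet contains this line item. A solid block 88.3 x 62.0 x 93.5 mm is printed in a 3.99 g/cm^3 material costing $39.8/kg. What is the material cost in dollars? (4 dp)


V = 88.3 * 62.0 * 93.5 = 511875.1 mm^3 = 511.8751 cm^3
Mass = 511.8751 * 3.99 / 1000 = 2.04238165 kg
Cost = 2.04238165 * 39.8 = 81.2868 $


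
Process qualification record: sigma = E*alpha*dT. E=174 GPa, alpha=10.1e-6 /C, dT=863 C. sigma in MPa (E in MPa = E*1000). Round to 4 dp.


sigma = 174*1000 * 10.1e-6 * 863 = 1516.6362 MPa


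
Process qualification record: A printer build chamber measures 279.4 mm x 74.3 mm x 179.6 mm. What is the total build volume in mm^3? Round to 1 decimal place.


V = 279.4 * 74.3 * 179.6 = 3728391.8 mm^3


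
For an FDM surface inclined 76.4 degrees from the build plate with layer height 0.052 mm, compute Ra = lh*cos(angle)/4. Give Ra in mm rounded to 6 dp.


Ra = 0.052 * cos(76.4) / 4 = 0.003057 mm


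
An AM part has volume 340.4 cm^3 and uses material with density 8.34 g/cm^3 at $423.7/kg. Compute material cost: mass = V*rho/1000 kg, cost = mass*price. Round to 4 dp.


Mass = 340.4*8.34/1000 = 2.838936 kg
Cost = 2.838936 * 423.7 = 1202.8572 $


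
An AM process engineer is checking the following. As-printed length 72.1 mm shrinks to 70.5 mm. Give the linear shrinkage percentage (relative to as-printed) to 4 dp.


Shrinkage = ((72.1-70.5)/72.1)*100 = 2.2191 %


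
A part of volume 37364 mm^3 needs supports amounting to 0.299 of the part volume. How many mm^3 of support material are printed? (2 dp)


V_support = 37364 * 0.299 = 11171.84 mm^3


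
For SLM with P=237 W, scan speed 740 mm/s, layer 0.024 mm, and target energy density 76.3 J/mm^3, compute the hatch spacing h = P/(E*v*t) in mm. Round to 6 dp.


h = 237 / (76.3*740*0.024) = 0.174896 mm


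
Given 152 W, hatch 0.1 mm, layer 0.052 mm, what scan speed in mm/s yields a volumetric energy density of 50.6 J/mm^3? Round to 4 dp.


v = 152 / (50.6*0.1*0.052) = 577.6832 mm/s


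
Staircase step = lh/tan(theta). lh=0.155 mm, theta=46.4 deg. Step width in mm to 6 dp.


step = 0.155 / tan(46.4) = 0.147605 mm


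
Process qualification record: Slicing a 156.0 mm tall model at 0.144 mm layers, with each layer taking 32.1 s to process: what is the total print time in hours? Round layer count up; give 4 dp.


Layers = ceil(156.0/0.144) = 1084
t = 1084 * 32.1 / 3600 = 9.6657 hrs


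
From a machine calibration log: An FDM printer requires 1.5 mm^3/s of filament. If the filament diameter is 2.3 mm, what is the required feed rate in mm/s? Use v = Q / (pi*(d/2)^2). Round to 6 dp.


A = pi*(2.3/2)^2 = 4.154756
v = 1.5 / 4.154756 = 0.361032 mm/s


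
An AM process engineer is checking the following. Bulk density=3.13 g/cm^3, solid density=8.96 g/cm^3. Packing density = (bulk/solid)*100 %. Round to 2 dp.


Packing = (3.13/8.96)*100 = 34.93 %


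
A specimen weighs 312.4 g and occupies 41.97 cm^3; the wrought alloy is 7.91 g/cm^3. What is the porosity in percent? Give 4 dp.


rho_part = 312.4 / 41.97 = 7.44341196 g/cm^3
Porosity = (1 - 7.44341196/7.91)*100 = 5.8987 %


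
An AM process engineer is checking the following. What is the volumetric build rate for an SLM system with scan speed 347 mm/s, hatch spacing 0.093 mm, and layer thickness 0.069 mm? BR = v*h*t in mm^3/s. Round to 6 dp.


Rate = 347 * 0.093 * 0.069 = 2.226699 mm^3/s


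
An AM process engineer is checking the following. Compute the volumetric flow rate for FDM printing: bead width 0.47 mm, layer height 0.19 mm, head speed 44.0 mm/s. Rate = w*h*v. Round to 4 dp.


Rate = 0.47 * 0.19 * 44.0 = 3.9292 mm^3/s


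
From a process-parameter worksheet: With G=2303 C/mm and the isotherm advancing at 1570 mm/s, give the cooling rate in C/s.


CR = 2303 * 1570 = 3615710 C/s


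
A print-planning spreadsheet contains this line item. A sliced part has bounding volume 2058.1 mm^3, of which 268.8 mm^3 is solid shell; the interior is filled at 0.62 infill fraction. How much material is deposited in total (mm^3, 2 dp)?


V_infill = (2058.1 - 268.8) * 0.62 = 1109.37
V_total = 268.8 + 1109.37 = 1378.17 mm^3


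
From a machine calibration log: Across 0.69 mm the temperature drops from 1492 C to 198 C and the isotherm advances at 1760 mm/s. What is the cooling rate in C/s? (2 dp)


G = (1492-198)/0.69 = 1875.36231884 C/mm
CR = 1875.36231884 * 1760 = 3300637.68 C/s


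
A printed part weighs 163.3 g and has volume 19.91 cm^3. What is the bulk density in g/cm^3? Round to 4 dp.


rho = 163.3 / 19.91 = 8.2019 g/cm^3


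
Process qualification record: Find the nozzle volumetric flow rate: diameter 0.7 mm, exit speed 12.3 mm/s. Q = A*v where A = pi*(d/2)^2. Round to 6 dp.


A = pi*(0.7/2)^2 = 0.3848451 mm^2
Q = 0.3848451 * 12.3 = 4.733595 mm^3/s


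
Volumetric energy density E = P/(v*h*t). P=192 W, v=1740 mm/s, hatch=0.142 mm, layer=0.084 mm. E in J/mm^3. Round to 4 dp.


E = 192 / (1740*0.142*0.084) = 9.2509 J/mm^3


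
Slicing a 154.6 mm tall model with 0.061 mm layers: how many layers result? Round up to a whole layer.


Layers = ceil(154.6/0.061) = 2535


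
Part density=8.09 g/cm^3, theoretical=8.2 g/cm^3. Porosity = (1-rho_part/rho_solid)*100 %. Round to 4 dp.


Porosity = (1-8.09/8.2)*100 = 1.3415 %


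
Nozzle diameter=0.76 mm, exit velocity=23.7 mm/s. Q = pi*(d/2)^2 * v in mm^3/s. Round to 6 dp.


A = pi*(0.76/2)^2 = 0.45364598 mm^2
Q = 0.45364598 * 23.7 = 10.75141 mm^3/s


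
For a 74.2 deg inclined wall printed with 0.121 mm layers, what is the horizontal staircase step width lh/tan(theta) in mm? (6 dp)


step = 0.121 / tan(74.2) = 0.03424 mm


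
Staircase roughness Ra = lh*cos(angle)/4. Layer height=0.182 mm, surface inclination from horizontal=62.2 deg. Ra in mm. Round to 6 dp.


Ra = 0.182 * cos(62.2) / 4 = 0.021221 mm


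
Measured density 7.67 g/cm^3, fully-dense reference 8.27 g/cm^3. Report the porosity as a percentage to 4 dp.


Porosity = (1-7.67/8.27)*100 = 7.2551 %


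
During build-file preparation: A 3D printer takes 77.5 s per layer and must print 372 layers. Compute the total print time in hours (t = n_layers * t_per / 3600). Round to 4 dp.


t = 372 * 77.5 / 3600 = 8.0083 hrs


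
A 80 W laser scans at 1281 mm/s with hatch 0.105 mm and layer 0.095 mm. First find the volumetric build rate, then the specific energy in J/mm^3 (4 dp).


Build rate = 1281 * 0.105 * 0.095 = 12.777975 mm^3/s
SE = 80 / 12.777975 = 6.2608 J/mm^3


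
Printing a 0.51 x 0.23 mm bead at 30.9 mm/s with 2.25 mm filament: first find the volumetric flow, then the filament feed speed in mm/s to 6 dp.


Q = 0.51 * 0.23 * 30.9 = 3.62457 mm^3/s
A_fil = pi*(2.25/2)^2 = 3.9760782 mm^2
v_feed = 3.62457 / 3.9760782 = 0.911594 mm/s


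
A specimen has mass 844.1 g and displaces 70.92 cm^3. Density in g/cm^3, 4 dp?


rho = 844.1 / 70.92 = 11.9021 g/cm^3


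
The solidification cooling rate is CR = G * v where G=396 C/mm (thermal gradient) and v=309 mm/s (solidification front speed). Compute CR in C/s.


CR = 396 * 309 = 122364 C/s


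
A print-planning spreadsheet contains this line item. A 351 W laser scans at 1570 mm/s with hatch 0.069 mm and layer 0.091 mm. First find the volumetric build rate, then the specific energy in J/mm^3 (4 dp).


Build rate = 1570 * 0.069 * 0.091 = 9.85803 mm^3/s
SE = 351 / 9.85803 = 35.6055 J/mm^3


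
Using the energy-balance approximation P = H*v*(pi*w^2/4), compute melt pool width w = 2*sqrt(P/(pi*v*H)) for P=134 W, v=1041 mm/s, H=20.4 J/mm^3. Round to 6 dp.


w = 2*sqrt(134/(pi*1041*20.4)) = 0.089633 mm


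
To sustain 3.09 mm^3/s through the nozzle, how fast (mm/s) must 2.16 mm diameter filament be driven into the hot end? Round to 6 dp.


A = pi*(2.16/2)^2 = 3.664354
v = 3.09 / 3.664354 = 0.843259 mm/s


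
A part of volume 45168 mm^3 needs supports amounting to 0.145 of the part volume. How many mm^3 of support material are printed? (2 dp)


V_support = 45168 * 0.145 = 6549.36 mm^3


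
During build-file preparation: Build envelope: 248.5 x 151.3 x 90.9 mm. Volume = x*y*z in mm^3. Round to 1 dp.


V = 248.5 * 151.3 * 90.9 = 3417662.7 mm^3


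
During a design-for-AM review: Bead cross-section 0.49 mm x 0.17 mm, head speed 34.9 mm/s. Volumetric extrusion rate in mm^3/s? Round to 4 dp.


Rate = 0.49 * 0.17 * 34.9 = 2.9072 mm^3/s


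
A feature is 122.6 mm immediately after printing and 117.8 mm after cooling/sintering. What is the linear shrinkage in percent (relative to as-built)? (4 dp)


Shrinkage = ((122.6-117.8)/122.6)*100 = 3.9152 %


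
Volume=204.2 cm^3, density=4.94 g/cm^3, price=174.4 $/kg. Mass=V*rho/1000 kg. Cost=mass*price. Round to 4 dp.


Mass = 204.2*4.94/1000 = 1.008748 kg
Cost = 1.008748 * 174.4 = 175.9257 $


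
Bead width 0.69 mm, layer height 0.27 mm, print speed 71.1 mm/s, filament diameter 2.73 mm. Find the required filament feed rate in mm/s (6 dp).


Q = 0.69 * 0.27 * 71.1 = 13.24593 mm^3/s
A_fil = pi*(2.73/2)^2 = 5.85349397 mm^2
v_feed = 13.24593 / 5.85349397 = 2.26291 mm/s


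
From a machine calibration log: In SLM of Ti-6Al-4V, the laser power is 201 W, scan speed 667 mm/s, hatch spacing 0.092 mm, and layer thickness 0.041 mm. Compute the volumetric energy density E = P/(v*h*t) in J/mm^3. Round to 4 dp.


E = 201 / (667*0.092*0.041) = 79.8911 J/mm^3


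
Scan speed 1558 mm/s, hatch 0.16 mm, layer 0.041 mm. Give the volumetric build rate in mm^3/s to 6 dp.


Rate = 1558 * 0.16 * 0.041 = 10.22048 mm^3/s


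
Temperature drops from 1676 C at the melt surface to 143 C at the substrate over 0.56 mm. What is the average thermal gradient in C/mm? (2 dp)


G = (1676-143)/0.56 = 2737.5 C/mm


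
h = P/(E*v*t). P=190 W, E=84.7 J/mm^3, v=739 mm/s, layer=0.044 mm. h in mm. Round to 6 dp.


h = 190 / (84.7*739*0.044) = 0.068988 mm


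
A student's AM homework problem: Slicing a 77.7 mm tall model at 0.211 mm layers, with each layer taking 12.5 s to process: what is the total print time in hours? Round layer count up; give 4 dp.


Layers = ceil(77.7/0.211) = 369
t = 369 * 12.5 / 3600 = 1.2813 hrs


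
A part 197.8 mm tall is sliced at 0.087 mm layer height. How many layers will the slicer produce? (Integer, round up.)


Layers = ceil(197.8/0.087) = 2274


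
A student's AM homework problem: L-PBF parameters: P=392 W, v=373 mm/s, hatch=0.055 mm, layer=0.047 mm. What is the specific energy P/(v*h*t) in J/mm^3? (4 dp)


Build rate = 373 * 0.055 * 0.047 = 0.964205 mm^3/s
SE = 392 / 0.964205 = 406.5525 J/mm^3


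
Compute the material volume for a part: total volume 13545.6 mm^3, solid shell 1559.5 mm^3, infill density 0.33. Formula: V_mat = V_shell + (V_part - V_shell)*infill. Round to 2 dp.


V_infill = (13545.6 - 1559.5) * 0.33 = 3955.41
V_total = 1559.5 + 3955.41 = 5514.91 mm^3


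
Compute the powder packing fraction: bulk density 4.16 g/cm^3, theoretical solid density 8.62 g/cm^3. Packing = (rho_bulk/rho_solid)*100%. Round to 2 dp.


Packing = (4.16/8.62)*100 = 48.26 %


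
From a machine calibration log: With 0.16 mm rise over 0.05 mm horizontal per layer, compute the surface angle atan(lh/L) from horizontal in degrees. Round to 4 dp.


angle = atan(0.16/0.05) = 72.646 degrees


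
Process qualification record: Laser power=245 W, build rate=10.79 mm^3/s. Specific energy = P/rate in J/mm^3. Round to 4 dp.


SE = 245 / 10.79 = 22.7062 J/mm^3


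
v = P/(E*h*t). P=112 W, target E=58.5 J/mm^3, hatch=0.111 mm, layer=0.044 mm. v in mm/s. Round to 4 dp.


v = 112 / (58.5*0.111*0.044) = 392.0004 mm/s


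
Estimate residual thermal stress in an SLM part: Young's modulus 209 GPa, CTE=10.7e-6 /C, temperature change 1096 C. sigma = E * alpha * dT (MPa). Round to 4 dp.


sigma = 209*1000 * 10.7e-6 * 1096 = 2450.9848 MPa


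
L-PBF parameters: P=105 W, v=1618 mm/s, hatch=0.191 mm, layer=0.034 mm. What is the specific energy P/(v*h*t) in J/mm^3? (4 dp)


Build rate = 1618 * 0.191 * 0.034 = 10.507292 mm^3/s
SE = 105 / 10.507292 = 9.9931 J/mm^3


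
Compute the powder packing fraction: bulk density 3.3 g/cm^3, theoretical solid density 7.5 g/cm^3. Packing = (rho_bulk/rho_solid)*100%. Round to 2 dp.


Packing = (3.3/7.5)*100 = 44.0 %


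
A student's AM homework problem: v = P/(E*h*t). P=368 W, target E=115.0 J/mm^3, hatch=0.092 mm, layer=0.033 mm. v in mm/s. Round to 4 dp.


v = 368 / (115.0*0.092*0.033) = 1054.0184 mm/s


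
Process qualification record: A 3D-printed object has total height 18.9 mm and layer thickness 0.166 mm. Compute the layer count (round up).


Layers = ceil(18.9/0.166) = 114


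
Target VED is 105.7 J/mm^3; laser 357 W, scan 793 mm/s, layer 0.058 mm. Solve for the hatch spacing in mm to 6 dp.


h = 357 / (105.7*793*0.058) = 0.073433 mm


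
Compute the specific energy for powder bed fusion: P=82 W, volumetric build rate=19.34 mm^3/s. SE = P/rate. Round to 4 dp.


SE = 82 / 19.34 = 4.2399 J/mm^3


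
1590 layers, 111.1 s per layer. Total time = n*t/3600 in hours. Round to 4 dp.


t = 1590 * 111.1 / 3600 = 49.0692 hrs


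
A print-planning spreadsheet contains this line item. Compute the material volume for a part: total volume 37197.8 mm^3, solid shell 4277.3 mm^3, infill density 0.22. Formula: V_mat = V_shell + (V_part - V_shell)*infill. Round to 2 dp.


V_infill = (37197.8 - 4277.3) * 0.22 = 7242.51
V_total = 4277.3 + 7242.51 = 11519.81 mm^3


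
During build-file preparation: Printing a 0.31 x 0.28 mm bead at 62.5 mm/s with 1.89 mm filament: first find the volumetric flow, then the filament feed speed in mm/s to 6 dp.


Q = 0.31 * 0.28 * 62.5 = 5.425 mm^3/s
A_fil = pi*(1.89/2)^2 = 2.80552078 mm^2
v_feed = 5.425 / 2.80552078 = 1.933687 mm/s


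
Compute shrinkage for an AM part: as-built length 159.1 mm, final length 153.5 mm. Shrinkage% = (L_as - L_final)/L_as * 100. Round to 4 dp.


Shrinkage = ((159.1-153.5)/159.1)*100 = 3.5198 %


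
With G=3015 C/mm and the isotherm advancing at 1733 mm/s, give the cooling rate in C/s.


CR = 3015 * 1733 = 5224995 C/s


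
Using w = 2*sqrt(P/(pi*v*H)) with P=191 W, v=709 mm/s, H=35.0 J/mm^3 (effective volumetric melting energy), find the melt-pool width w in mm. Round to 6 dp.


w = 2*sqrt(191/(pi*709*35.0)) = 0.098995 mm


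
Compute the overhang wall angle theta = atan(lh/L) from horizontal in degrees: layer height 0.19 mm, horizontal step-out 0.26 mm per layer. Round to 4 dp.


angle = atan(0.19/0.26) = 36.1582 degrees


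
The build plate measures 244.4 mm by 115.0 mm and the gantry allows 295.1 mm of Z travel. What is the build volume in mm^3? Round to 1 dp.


V = 244.4 * 115.0 * 295.1 = 8294080.6 mm^3


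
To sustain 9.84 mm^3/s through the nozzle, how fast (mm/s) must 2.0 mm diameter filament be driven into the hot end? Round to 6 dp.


A = pi*(2.0/2)^2 = 3.141593
v = 9.84 / 3.141593 = 3.132169 mm/s


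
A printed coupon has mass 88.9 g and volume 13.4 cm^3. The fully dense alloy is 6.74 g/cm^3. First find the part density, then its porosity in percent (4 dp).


rho_part = 88.9 / 13.4 = 6.63432836 g/cm^3
Porosity = (1 - 6.63432836/6.74)*100 = 1.5678 %


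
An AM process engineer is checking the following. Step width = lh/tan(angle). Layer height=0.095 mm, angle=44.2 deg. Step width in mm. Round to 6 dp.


step = 0.095 / tan(44.2) = 0.097691 mm


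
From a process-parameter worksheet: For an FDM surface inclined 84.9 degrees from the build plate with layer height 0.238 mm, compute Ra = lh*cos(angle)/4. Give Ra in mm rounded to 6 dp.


Ra = 0.238 * cos(84.9) / 4 = 0.005289 mm


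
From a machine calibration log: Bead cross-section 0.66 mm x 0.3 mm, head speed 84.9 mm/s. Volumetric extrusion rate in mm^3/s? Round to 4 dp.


Rate = 0.66 * 0.3 * 84.9 = 16.8102 mm^3/s


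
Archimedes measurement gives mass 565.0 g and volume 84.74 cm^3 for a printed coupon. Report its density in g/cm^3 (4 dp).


rho = 565.0 / 84.74 = 6.6675 g/cm^3


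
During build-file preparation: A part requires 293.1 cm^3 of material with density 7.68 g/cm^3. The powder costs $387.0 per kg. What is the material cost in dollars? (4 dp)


Mass = 293.1*7.68/1000 = 2.251008 kg
Cost = 2.251008 * 387.0 = 871.1401 $


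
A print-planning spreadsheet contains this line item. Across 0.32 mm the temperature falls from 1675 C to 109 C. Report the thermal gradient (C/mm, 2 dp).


G = (1675-109)/0.32 = 4893.75 C/mm


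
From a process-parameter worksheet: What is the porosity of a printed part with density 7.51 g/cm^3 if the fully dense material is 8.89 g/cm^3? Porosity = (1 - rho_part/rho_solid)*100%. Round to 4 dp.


Porosity = (1-7.51/8.89)*100 = 15.5231 %


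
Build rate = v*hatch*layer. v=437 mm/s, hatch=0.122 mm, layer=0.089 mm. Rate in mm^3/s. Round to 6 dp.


Rate = 437 * 0.122 * 0.089 = 4.744946 mm^3/s


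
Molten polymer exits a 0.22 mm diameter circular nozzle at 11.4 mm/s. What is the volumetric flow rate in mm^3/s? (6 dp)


A = pi*(0.22/2)^2 = 0.03801327 mm^2
Q = 0.03801327 * 11.4 = 0.433351 mm^3/s


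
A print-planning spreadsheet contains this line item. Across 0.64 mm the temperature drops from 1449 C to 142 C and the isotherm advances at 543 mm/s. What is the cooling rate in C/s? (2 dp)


G = (1449-142)/0.64 = 2042.1875 C/mm
CR = 2042.1875 * 543 = 1108907.81 C/s


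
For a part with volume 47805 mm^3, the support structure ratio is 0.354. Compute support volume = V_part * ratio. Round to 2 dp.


V_support = 47805 * 0.354 = 16922.97 mm^3


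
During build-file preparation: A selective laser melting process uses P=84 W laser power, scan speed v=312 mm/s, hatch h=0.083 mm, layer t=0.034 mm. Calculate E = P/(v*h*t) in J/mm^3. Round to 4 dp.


E = 84 / (312*0.083*0.034) = 95.4042 J/mm^3


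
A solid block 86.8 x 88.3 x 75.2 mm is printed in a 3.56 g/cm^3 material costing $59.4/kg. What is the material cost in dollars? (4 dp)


V = 86.8 * 88.3 * 75.2 = 576365.888 mm^3 = 576.365888 cm^3
Mass = 576.365888 * 3.56 / 1000 = 2.05186256 kg
Cost = 2.05186256 * 59.4 = 121.8806 $


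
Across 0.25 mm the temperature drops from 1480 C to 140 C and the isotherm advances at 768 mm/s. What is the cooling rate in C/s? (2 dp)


G = (1480-140)/0.25 = 5360.0 C/mm
CR = 5360.0 * 768 = 4116480.0 C/s


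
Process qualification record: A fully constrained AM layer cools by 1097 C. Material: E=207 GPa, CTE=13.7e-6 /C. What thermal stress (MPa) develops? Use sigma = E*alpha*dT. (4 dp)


sigma = 207*1000 * 13.7e-6 * 1097 = 3110.9823 MPa


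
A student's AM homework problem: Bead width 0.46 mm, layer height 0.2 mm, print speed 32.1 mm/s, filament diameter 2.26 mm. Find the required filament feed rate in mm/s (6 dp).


Q = 0.46 * 0.2 * 32.1 = 2.9532 mm^3/s
A_fil = pi*(2.26/2)^2 = 4.01149966 mm^2
v_feed = 2.9532 / 4.01149966 = 0.736184 mm/s


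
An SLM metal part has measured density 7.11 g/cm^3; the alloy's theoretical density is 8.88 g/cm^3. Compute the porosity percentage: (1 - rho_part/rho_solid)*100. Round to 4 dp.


Porosity = (1-7.11/8.88)*100 = 19.9324 %


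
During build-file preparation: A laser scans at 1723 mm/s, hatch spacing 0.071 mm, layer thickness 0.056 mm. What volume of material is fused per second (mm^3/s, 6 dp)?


Rate = 1723 * 0.071 * 0.056 = 6.850648 mm^3/s


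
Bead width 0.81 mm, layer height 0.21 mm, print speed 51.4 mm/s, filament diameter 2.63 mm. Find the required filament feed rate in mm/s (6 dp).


Q = 0.81 * 0.21 * 51.4 = 8.74314 mm^3/s
A_fil = pi*(2.63/2)^2 = 5.43252056 mm^2
v_feed = 8.74314 / 5.43252056 = 1.609408 mm/s


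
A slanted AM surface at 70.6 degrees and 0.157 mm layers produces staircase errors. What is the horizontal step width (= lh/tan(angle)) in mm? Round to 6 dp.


step = 0.157 / tan(70.6) = 0.055288 mm


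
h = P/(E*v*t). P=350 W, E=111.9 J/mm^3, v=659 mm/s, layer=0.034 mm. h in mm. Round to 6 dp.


h = 350 / (111.9*659*0.034) = 0.139596 mm


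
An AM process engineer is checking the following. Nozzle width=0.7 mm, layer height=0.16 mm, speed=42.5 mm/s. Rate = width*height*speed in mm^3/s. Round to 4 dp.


Rate = 0.7 * 0.16 * 42.5 = 4.76 mm^3/s


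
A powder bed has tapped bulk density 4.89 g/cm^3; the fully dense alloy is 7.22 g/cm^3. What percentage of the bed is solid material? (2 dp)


Packing = (4.89/7.22)*100 = 67.73 %


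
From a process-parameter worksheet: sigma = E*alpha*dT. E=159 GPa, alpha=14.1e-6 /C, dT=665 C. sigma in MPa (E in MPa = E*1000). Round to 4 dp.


sigma = 159*1000 * 14.1e-6 * 665 = 1490.8635 MPa


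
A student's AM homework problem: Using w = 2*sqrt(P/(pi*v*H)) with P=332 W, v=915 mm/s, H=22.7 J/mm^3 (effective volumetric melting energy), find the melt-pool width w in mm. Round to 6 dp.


w = 2*sqrt(332/(pi*915*22.7)) = 0.142659 mm


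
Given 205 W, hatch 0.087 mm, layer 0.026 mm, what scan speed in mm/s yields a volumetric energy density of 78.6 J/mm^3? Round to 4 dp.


v = 205 / (78.6*0.087*0.026) = 1153.025 mm/s


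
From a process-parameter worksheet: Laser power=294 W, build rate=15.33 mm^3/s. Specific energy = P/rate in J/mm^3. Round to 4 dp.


SE = 294 / 15.33 = 19.1781 J/mm^3


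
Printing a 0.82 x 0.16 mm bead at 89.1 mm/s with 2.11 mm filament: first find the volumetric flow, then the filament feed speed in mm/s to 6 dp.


Q = 0.82 * 0.16 * 89.1 = 11.68992 mm^3/s
A_fil = pi*(2.11/2)^2 = 3.49667116 mm^2
v_feed = 11.68992 / 3.49667116 = 3.343157 mm/s


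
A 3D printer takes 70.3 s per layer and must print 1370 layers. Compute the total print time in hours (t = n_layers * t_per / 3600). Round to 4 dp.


t = 1370 * 70.3 / 3600 = 26.7531 hrs


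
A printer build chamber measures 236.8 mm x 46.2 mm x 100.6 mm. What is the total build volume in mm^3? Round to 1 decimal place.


V = 236.8 * 46.2 * 100.6 = 1100580.1 mm^3


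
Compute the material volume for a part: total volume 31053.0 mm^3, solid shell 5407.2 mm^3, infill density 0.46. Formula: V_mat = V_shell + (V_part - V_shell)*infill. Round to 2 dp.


V_infill = (31053.0 - 5407.2) * 0.46 = 11797.07
V_total = 5407.2 + 11797.07 = 17204.27 mm^3


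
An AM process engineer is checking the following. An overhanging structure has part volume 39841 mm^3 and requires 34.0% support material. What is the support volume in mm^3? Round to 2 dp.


V_support = 39841 * 0.34 = 13545.94 mm^3


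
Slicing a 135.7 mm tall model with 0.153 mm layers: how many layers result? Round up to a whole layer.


Layers = ceil(135.7/0.153) = 887


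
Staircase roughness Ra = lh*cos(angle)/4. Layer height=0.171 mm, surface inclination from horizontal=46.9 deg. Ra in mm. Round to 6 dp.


Ra = 0.171 * cos(46.9) / 4 = 0.02921 mm


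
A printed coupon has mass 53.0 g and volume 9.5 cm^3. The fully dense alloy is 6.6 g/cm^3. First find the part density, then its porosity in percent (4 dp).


rho_part = 53.0 / 9.5 = 5.57894737 g/cm^3
Porosity = (1 - 5.57894737/6.6)*100 = 15.4705 %


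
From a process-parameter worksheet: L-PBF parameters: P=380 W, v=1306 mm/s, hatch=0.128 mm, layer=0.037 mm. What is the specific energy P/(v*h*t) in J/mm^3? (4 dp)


Build rate = 1306 * 0.128 * 0.037 = 6.185216 mm^3/s
SE = 380 / 6.185216 = 61.4368 J/mm^3


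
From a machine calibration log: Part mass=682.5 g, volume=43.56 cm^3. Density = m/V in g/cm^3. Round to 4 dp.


rho = 682.5 / 43.56 = 15.668 g/cm^3


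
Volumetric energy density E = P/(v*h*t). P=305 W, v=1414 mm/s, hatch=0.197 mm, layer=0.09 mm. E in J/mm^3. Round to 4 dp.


E = 305 / (1414*0.197*0.09) = 12.1658 J/mm^3


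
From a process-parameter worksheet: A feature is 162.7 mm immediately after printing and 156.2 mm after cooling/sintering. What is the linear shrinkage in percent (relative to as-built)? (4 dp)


Shrinkage = ((162.7-156.2)/162.7)*100 = 3.9951 %


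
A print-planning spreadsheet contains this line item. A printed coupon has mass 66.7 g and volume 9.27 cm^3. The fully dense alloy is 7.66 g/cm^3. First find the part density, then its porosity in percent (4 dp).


rho_part = 66.7 / 9.27 = 7.19525351 g/cm^3
Porosity = (1 - 7.19525351/7.66)*100 = 6.0672 %


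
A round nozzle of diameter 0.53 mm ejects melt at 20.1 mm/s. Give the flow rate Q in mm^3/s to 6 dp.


A = pi*(0.53/2)^2 = 0.22061834 mm^2
Q = 0.22061834 * 20.1 = 4.434429 mm^3/s


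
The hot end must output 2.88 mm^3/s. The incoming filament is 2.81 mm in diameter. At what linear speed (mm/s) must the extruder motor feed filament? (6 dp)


A = pi*(2.81/2)^2 = 6.201582
v = 2.88 / 6.201582 = 0.464398 mm/s
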